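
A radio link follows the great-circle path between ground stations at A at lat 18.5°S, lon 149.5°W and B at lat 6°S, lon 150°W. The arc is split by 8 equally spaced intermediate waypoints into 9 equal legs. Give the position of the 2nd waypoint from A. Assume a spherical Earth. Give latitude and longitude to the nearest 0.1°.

Convert each endpoint to a unit vector on the sphere (x = cos φ cos λ, y = cos φ sin λ, z = sin φ).
The central angle between the endpoints is δ = arccos(p₁·p₂) ≈ 0.218 rad (12.5°).
Interpolate at f = 2/9 with slerp weights a = sin((1−f)δ)/sin δ ≈ 0.780, b = sin(fδ)/sin δ ≈ 0.224.
p = a·p₁ + b·p₂ ≈ (-0.830, -0.487, -0.271); φ = arcsin(p_z) ≈ -15.72°, λ = atan2(p_y, p_x) ≈ -149.62°.

≈ lat 15.7°S, lon 149.6°W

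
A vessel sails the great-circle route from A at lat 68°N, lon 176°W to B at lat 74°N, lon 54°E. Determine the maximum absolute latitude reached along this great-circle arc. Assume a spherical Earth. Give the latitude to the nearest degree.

≈ 82°N

The great circle lies in the plane with unit normal n̂ = (p₁ × p₂)/|p₁ × p₂|.
Here n̂_z ≈ -0.140; the vertex latitude is φ_max = arccos|n̂_z| ≈ 82.0°.
Check via Clairaut: cos φ_max = |cos φ₁| · sin C = cos(68.0°)·sin(21.9°) ≈ 0.140, again giving ≈ 82.0°.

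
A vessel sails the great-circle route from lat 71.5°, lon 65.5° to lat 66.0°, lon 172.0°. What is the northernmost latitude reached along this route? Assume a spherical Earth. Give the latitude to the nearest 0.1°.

≈ 77.2°

The great circle lies in the plane with unit normal n̂ = (p₁ × p₂)/|p₁ × p₂|.
Here n̂_z ≈ +0.222; the vertex latitude is φ_max = arccos|n̂_z| ≈ 77.2°.
Check via Clairaut: cos φ_max = |cos φ₁| · sin C = cos(71.5°)·sin(44.3°) ≈ 0.222, again giving ≈ 77.2°.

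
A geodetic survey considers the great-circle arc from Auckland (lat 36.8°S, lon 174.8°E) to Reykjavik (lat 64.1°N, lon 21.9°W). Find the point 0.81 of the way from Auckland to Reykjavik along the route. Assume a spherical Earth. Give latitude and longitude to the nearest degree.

From cos δ = sin φ₁ sin φ₂ + cos φ₁ cos φ₂ cos Δλ, the central angle is δ ≈ 2.634 rad (150.9°).
Interpolate at f = 0.81 with slerp weights a = sin((1−f)δ)/sin δ ≈ 0.987, b = sin(fδ)/sin δ ≈ 1.740.
p = a·p₁ + b·p₂ ≈ (-0.082, -0.212, 0.974); φ = arcsin(p_z) ≈ 76.87°, λ = atan2(p_y, p_x) ≈ -111.14°.

≈ lat 77°N, lon 111°W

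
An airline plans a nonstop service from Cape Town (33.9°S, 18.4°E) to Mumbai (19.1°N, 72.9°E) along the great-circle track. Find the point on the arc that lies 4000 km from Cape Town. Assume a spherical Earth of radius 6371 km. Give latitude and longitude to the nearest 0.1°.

Write both endpoints as unit vectors p₁, p₂ with components (cos φ cos λ, cos φ sin λ, sin φ).
The central angle between the endpoints is δ = arccos(p₁·p₂) ≈ 1.294 rad (74.2°). The total great-circle distance is δ·R ≈ 1.294 × 6371 ≈ 8246 km, so the target fraction is f = 4000/8246 ≈ 0.485.
Interpolate at f ≈ 0.485 with slerp weights a = sin((1−f)δ)/sin δ ≈ 0.643, b = sin(fδ)/sin δ ≈ 0.611.
p = a·p₁ + b·p₂ ≈ (0.676, 0.720, -0.159); φ = arcsin(p_z) ≈ -9.13°, λ = atan2(p_y, p_x) ≈ 46.81°.

≈ 9.1°S, 46.8°E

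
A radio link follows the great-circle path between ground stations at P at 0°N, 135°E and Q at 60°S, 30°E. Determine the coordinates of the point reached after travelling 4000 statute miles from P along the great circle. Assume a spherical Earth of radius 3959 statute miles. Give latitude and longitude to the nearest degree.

≈ 48°S, 97°E

Write both endpoints as unit vectors p₁, p₂ with components (cos φ cos λ, cos φ sin λ, sin φ).
The central angle between the endpoints is δ = arccos(p₁·p₂) ≈ 1.701 rad (97.4°). The total great-circle distance is δ·R ≈ 1.701 × 3959 ≈ 6733 mi, so the target fraction is f = 4000/6733 ≈ 0.594.
Interpolate at f ≈ 0.594 with slerp weights a = sin((1−f)δ)/sin δ ≈ 0.642, b = sin(fδ)/sin δ ≈ 0.854.
p = a·p₁ + b·p₂ ≈ (-0.084, 0.668, -0.740); φ = arcsin(p_z) ≈ -47.71°, λ = atan2(p_y, p_x) ≈ 97.18°.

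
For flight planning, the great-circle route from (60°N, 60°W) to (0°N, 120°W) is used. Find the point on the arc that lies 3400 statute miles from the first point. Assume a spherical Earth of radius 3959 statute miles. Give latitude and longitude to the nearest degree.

≈ (23°N, 108°W)

Convert each endpoint to a unit vector on the sphere (x = cos φ cos λ, y = cos φ sin λ, z = sin φ).
The central angle between the endpoints is δ = arccos(p₁·p₂) ≈ 1.318 rad (75.5°). The total great-circle distance is δ·R ≈ 1.318 × 3959 ≈ 5218 mi, so the target fraction is f = 3400/5218 ≈ 0.652.
Interpolate at f ≈ 0.652 with slerp weights a = sin((1−f)δ)/sin δ ≈ 0.458, b = sin(fδ)/sin δ ≈ 0.782.
p = a·p₁ + b·p₂ ≈ (-0.276, -0.875, 0.397); φ = arcsin(p_z) ≈ 23.36°, λ = atan2(p_y, p_x) ≈ -107.53°.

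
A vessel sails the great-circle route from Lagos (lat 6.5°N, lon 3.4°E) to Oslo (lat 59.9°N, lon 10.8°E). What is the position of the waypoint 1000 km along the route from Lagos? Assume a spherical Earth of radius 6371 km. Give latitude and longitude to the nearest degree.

≈ lat 15°N, lon 4°E

From cos δ = sin φ₁ sin φ₂ + cos φ₁ cos φ₂ cos Δλ, the central angle is δ ≈ 0.937 rad (53.7°). The total great-circle distance is δ·R ≈ 0.937 × 6371 ≈ 5971 km, so the target fraction is f = 1000/5971 ≈ 0.167.
Interpolate at f ≈ 0.167 with slerp weights a = sin((1−f)δ)/sin δ ≈ 0.873, b = sin(fδ)/sin δ ≈ 0.194.
p = a·p₁ + b·p₂ ≈ (0.961, 0.070, 0.267); φ = arcsin(p_z) ≈ 15.46°, λ = atan2(p_y, p_x) ≈ 4.14°.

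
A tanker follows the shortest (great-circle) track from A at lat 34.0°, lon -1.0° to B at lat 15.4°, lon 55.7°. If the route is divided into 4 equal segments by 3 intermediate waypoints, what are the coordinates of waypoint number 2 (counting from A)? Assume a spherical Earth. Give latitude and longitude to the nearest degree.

Convert each endpoint to a unit vector on the sphere (x = cos φ cos λ, y = cos φ sin λ, z = sin φ).
The central angle between the endpoints is δ = arccos(p₁·p₂) ≈ 0.943 rad (54.0°).
Interpolate at f = 2/4 with slerp weights a = sin((1−f)δ)/sin δ ≈ 0.561, b = sin(fδ)/sin δ ≈ 0.561.
p = a·p₁ + b·p₂ ≈ (0.770, 0.439, 0.463); φ = arcsin(p_z) ≈ 27.57°, λ = atan2(p_y, p_x) ≈ 29.68°.

≈ lat 28°, lon 30°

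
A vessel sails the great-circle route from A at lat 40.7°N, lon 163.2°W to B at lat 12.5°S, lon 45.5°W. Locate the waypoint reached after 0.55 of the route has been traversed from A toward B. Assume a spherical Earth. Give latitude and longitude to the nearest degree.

≈ lat 22°N, lon 87°W

Write both endpoints as unit vectors p₁, p₂ with components (cos φ cos λ, cos φ sin λ, sin φ).
The central angle between the endpoints is δ = arccos(p₁·p₂) ≈ 2.077 rad (119.0°).
Interpolate at f = 0.55 with slerp weights a = sin((1−f)δ)/sin δ ≈ 0.920, b = sin(fδ)/sin δ ≈ 1.040.
p = a·p₁ + b·p₂ ≈ (0.044, -0.926, 0.375); φ = arcsin(p_z) ≈ 22.01°, λ = atan2(p_y, p_x) ≈ -87.27°.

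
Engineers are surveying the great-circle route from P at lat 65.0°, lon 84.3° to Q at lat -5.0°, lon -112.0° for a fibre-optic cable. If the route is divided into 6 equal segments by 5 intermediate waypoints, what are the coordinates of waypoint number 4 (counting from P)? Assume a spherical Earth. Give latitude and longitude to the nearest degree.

≈ lat 34°, lon -118°

The haversine formula gives a central angle δ ≈ 2.075 rad (118.9°) between the endpoints.
Interpolate at f = 4/6 with slerp weights a = sin((1−f)δ)/sin δ ≈ 0.728, b = sin(fδ)/sin δ ≈ 1.122.
p = a·p₁ + b·p₂ ≈ (-0.388, -0.730, 0.562); φ = arcsin(p_z) ≈ 34.22°, λ = atan2(p_y, p_x) ≈ -118.00°.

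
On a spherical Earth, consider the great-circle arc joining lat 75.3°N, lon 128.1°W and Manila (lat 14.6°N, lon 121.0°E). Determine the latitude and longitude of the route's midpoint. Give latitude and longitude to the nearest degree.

Write both endpoints as unit vectors p₁, p₂ with components (cos φ cos λ, cos φ sin λ, sin φ).
The central angle between the endpoints is δ = arccos(p₁·p₂) ≈ 1.414 rad (81.0°).
Interpolate at f = 1/2 with slerp weights a = sin((1−f)δ)/sin δ ≈ 0.658, b = sin(fδ)/sin δ ≈ 0.658.
p = a·p₁ + b·p₂ ≈ (-0.431, 0.414, 0.802); φ = arcsin(p_z) ≈ 53.31°, λ = atan2(p_y, p_x) ≈ 136.12°.

≈ lat 53°N, lon 136°E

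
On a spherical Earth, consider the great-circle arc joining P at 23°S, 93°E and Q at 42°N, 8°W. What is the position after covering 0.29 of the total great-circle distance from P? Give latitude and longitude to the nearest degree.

Convert each endpoint to a unit vector on the sphere (x = cos φ cos λ, y = cos φ sin λ, z = sin φ).
The central angle between the endpoints is δ = arccos(p₁·p₂) ≈ 1.974 rad (113.1°).
Interpolate at f = 0.29 with slerp weights a = sin((1−f)δ)/sin δ ≈ 1.071, b = sin(fδ)/sin δ ≈ 0.589.
p = a·p₁ + b·p₂ ≈ (0.382, 0.924, -0.025); φ = arcsin(p_z) ≈ -1.42°, λ = atan2(p_y, p_x) ≈ 67.56°.

≈ 1°S, 68°E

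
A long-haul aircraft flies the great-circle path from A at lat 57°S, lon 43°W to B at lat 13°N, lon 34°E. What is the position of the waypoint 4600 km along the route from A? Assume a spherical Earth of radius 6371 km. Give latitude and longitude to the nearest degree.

Write both endpoints as unit vectors p₁, p₂ with components (cos φ cos λ, cos φ sin λ, sin φ).
The central angle between the endpoints is δ = arccos(p₁·p₂) ≈ 1.640 rad (94.0°). The total great-circle distance is δ·R ≈ 1.640 × 6371 ≈ 10449 km, so the target fraction is f = 4600/10449 ≈ 0.440.
Interpolate at f ≈ 0.440 with slerp weights a = sin((1−f)δ)/sin δ ≈ 0.796, b = sin(fδ)/sin δ ≈ 0.662.
p = a·p₁ + b·p₂ ≈ (0.852, 0.065, -0.519); φ = arcsin(p_z) ≈ -31.26°, λ = atan2(p_y, p_x) ≈ 4.37°.

≈ lat 31°S, lon 4°E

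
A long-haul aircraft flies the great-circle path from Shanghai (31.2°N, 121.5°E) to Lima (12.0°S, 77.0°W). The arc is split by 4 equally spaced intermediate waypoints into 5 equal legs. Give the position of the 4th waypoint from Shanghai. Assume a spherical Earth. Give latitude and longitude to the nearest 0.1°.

The haversine formula gives a central angle δ ≈ 2.693 rad (154.3°) between the endpoints.
Interpolate at f = 4/5 with slerp weights a = sin((1−f)δ)/sin δ ≈ 1.183, b = sin(fδ)/sin δ ≈ 1.925.
p = a·p₁ + b·p₂ ≈ (-0.105, -0.971, 0.213); φ = arcsin(p_z) ≈ 12.29°, λ = atan2(p_y, p_x) ≈ -96.19°.

≈ 12.3°N, 96.2°W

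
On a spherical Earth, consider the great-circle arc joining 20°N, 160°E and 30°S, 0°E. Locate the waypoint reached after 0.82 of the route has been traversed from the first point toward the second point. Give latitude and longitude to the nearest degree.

Write both endpoints as unit vectors p₁, p₂ with components (cos φ cos λ, cos φ sin λ, sin φ).
The central angle between the endpoints is δ = arccos(p₁·p₂) ≈ 2.781 rad (159.3°).
Interpolate at f = 0.82 with slerp weights a = sin((1−f)δ)/sin δ ≈ 1.361, b = sin(fδ)/sin δ ≈ 2.151.
p = a·p₁ + b·p₂ ≈ (0.661, 0.437, -0.610); φ = arcsin(p_z) ≈ -37.58°, λ = atan2(p_y, p_x) ≈ 33.49°.

≈ 38°S, 33°E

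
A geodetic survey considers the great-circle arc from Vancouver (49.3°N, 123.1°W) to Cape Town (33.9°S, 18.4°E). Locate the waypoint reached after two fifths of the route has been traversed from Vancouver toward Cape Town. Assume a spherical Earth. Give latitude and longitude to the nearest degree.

Write both endpoints as unit vectors p₁, p₂ with components (cos φ cos λ, cos φ sin λ, sin φ).
The central angle between the endpoints is δ = arccos(p₁·p₂) ≈ 2.580 rad (147.8°).
Interpolate at f = 2/5 with slerp weights a = sin((1−f)δ)/sin δ ≈ 1.877, b = sin(fδ)/sin δ ≈ 1.612.
p = a·p₁ + b·p₂ ≈ (0.601, -0.603, 0.524); φ = arcsin(p_z) ≈ 31.62°, λ = atan2(p_y, p_x) ≈ -45.11°.

≈ 32°N, 45°W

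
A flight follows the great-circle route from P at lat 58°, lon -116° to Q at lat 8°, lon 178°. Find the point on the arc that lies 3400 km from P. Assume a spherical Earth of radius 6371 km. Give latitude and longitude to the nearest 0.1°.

From cos δ = sin φ₁ sin φ₂ + cos φ₁ cos φ₂ cos Δλ, the central angle is δ ≈ 1.233 rad (70.6°). The total great-circle distance is δ·R ≈ 1.233 × 6371 ≈ 7855 km, so the target fraction is f = 3400/7855 ≈ 0.433.
Interpolate at f ≈ 0.433 with slerp weights a = sin((1−f)δ)/sin δ ≈ 0.682, b = sin(fδ)/sin δ ≈ 0.539.
p = a·p₁ + b·p₂ ≈ (-0.692, -0.306, 0.654); φ = arcsin(p_z) ≈ 40.81°, λ = atan2(p_y, p_x) ≈ -156.13°.

≈ lat 40.8°, lon -156.1°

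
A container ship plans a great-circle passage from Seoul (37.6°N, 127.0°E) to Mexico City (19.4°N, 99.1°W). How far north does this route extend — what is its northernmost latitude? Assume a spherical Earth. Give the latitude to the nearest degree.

≈ 55°N

The great circle lies in the plane with unit normal n̂ = (p₁ × p₂)/|p₁ × p₂|.
Here n̂_z ≈ +0.567; the vertex latitude is φ_max = arccos|n̂_z| ≈ 55.4°.
Check via Clairaut: cos φ_max = |cos φ₁| · sin C = cos(37.6°)·sin(45.7°) ≈ 0.567, again giving ≈ 55.4°.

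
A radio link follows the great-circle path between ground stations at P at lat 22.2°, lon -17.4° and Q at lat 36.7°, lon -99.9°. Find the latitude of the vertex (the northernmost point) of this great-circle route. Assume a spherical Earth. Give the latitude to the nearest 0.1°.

≈ 39.0°

The great circle lies in the plane with unit normal n̂ = (p₁ × p₂)/|p₁ × p₂|.
Here n̂_z ≈ -0.778; the vertex latitude is φ_max = arccos|n̂_z| ≈ 39.0°.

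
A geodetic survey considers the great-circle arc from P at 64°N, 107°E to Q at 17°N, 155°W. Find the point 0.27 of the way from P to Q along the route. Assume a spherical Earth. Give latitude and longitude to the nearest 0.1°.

≈ 61.5°N, 153.8°E

The haversine formula gives a central angle δ ≈ 1.365 rad (78.2°) between the endpoints.
Interpolate at f = 0.27 with slerp weights a = sin((1−f)δ)/sin δ ≈ 0.858, b = sin(fδ)/sin δ ≈ 0.368.
p = a·p₁ + b·p₂ ≈ (-0.429, 0.211, 0.878); φ = arcsin(p_z) ≈ 61.45°, λ = atan2(p_y, p_x) ≈ 153.83°.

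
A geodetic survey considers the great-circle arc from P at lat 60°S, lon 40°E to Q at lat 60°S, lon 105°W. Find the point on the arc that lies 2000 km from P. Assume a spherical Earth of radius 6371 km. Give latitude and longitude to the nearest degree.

Write both endpoints as unit vectors p₁, p₂ with components (cos φ cos λ, cos φ sin λ, sin φ).
The central angle between the endpoints is δ = arccos(p₁·p₂) ≈ 0.994 rad (57.0°). The total great-circle distance is δ·R ≈ 0.994 × 6371 ≈ 6334 km, so the target fraction is f = 2000/6334 ≈ 0.316.
Interpolate at f ≈ 0.316 with slerp weights a = sin((1−f)δ)/sin δ ≈ 0.750, b = sin(fδ)/sin δ ≈ 0.368.
p = a·p₁ + b·p₂ ≈ (0.240, 0.063, -0.969); φ = arcsin(p_z) ≈ -75.65°, λ = atan2(p_y, p_x) ≈ 14.78°.

≈ lat 76°S, lon 15°E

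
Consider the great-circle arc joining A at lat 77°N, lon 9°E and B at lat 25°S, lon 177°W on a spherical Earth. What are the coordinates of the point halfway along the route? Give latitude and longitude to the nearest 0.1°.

≈ lat 38.9°N, lon 179.0°W

From cos δ = sin φ₁ sin φ₂ + cos φ₁ cos φ₂ cos Δλ, the central angle is δ ≈ 2.233 rad (127.9°).
Interpolate at f = 1/2 with slerp weights a = sin((1−f)δ)/sin δ ≈ 1.139, b = sin(fδ)/sin δ ≈ 1.139.
p = a·p₁ + b·p₂ ≈ (-0.778, -0.014, 0.628); φ = arcsin(p_z) ≈ 38.93°, λ = atan2(p_y, p_x) ≈ -178.97°.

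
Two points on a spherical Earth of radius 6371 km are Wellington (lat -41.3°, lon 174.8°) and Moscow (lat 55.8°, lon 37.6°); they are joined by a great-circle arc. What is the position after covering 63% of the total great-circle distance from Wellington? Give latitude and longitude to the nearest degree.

≈ lat 33°, lon 113°

Write both endpoints as unit vectors p₁, p₂ with components (cos φ cos λ, cos φ sin λ, sin φ).
The central angle between the endpoints is δ = arccos(p₁·p₂) ≈ 2.598 rad (148.8°).
Interpolate at f = 0.63 with slerp weights a = sin((1−f)δ)/sin δ ≈ 1.584, b = sin(fδ)/sin δ ≈ 1.928.
p = a·p₁ + b·p₂ ≈ (-0.327, 0.769, 0.549); φ = arcsin(p_z) ≈ 33.31°, λ = atan2(p_y, p_x) ≈ 113.01°.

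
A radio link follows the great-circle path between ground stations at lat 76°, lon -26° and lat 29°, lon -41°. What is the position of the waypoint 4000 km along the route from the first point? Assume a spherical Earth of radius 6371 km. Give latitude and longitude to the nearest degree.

≈ lat 41°, lon -40°

Convert each endpoint to a unit vector on the sphere (x = cos φ cos λ, y = cos φ sin λ, z = sin φ).
The central angle between the endpoints is δ = arccos(p₁·p₂) ≈ 0.830 rad (47.6°). The total great-circle distance is δ·R ≈ 0.830 × 6371 ≈ 5289 km, so the target fraction is f = 4000/5289 ≈ 0.756.
Interpolate at f ≈ 0.756 with slerp weights a = sin((1−f)δ)/sin δ ≈ 0.272, b = sin(fδ)/sin δ ≈ 0.796.
p = a·p₁ + b·p₂ ≈ (0.585, -0.486, 0.650); φ = arcsin(p_z) ≈ 40.54°, λ = atan2(p_y, p_x) ≈ -39.71°.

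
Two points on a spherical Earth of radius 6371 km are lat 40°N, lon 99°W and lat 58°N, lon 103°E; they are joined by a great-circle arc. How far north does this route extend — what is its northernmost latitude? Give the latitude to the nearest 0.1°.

The great circle lies in the plane with unit normal n̂ = (p₁ × p₂)/|p₁ × p₂|.
Here n̂_z ≈ -0.154; the vertex latitude is φ_max = arccos|n̂_z| ≈ 81.1°.
Check via Clairaut: cos φ_max = |cos φ₁| · sin C = cos(40.0°)·sin(11.6°) ≈ 0.154, again giving ≈ 81.1°.

≈ 81.1°N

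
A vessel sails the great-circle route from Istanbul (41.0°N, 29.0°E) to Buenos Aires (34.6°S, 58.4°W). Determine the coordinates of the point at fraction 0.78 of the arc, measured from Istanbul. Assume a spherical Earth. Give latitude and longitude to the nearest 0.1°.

Write both endpoints as unit vectors p₁, p₂ with components (cos φ cos λ, cos φ sin λ, sin φ).
The central angle between the endpoints is δ = arccos(p₁·p₂) ≈ 1.922 rad (110.1°).
Interpolate at f = 0.78 with slerp weights a = sin((1−f)δ)/sin δ ≈ 0.437, b = sin(fδ)/sin δ ≈ 1.062.
p = a·p₁ + b·p₂ ≈ (0.747, -0.585, -0.316); φ = arcsin(p_z) ≈ -18.45°, λ = atan2(p_y, p_x) ≈ -38.07°.

≈ 18.5°S, 38.1°W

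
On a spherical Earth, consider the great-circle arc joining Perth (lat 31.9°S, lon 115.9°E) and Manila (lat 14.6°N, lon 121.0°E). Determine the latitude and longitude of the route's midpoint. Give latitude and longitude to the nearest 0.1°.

≈ lat 8.7°S, lon 118.6°E

Convert each endpoint to a unit vector on the sphere (x = cos φ cos λ, y = cos φ sin λ, z = sin φ).
The central angle between the endpoints is δ = arccos(p₁·p₂) ≈ 0.816 rad (46.8°).
Interpolate at f = 1/2 with slerp weights a = sin((1−f)δ)/sin δ ≈ 0.545, b = sin(fδ)/sin δ ≈ 0.545.
p = a·p₁ + b·p₂ ≈ (-0.473, 0.868, -0.151); φ = arcsin(p_z) ≈ -8.66°, λ = atan2(p_y, p_x) ≈ 118.62°.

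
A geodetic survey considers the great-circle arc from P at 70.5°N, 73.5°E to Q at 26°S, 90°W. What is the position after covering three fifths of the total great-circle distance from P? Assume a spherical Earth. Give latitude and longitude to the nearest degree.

≈ 27°N, 83°W

The haversine formula gives a central angle δ ≈ 2.347 rad (134.5°) between the endpoints.
Interpolate at f = 3/5 with slerp weights a = sin((1−f)δ)/sin δ ≈ 1.131, b = sin(fδ)/sin δ ≈ 1.384.
p = a·p₁ + b·p₂ ≈ (0.107, -0.881, 0.460); φ = arcsin(p_z) ≈ 27.38°, λ = atan2(p_y, p_x) ≈ -83.06°.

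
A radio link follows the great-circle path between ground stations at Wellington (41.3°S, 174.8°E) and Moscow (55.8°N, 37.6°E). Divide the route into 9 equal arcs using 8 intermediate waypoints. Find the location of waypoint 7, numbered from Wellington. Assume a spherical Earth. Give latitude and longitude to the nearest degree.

≈ 48°N, 91°E

Convert each endpoint to a unit vector on the sphere (x = cos φ cos λ, y = cos φ sin λ, z = sin φ).
The central angle between the endpoints is δ = arccos(p₁·p₂) ≈ 2.598 rad (148.8°).
Interpolate at f = 7/9 with slerp weights a = sin((1−f)δ)/sin δ ≈ 1.055, b = sin(fδ)/sin δ ≈ 1.740.
p = a·p₁ + b·p₂ ≈ (-0.014, 0.669, 0.743); φ = arcsin(p_z) ≈ 48.02°, λ = atan2(p_y, p_x) ≈ 91.20°.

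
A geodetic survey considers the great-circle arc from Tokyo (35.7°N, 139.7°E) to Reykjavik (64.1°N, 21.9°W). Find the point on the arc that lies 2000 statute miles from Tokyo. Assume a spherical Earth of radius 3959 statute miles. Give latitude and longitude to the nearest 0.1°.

Convert each endpoint to a unit vector on the sphere (x = cos φ cos λ, y = cos φ sin λ, z = sin φ).
The central angle between the endpoints is δ = arccos(p₁·p₂) ≈ 1.381 rad (79.1°). The total great-circle distance is δ·R ≈ 1.381 × 3959 ≈ 5469 mi, so the target fraction is f = 2000/5469 ≈ 0.366.
Interpolate at f ≈ 0.366 with slerp weights a = sin((1−f)δ)/sin δ ≈ 0.782, b = sin(fδ)/sin δ ≈ 0.493.
p = a·p₁ + b·p₂ ≈ (-0.285, 0.331, 0.900); φ = arcsin(p_z) ≈ 64.13°, λ = atan2(p_y, p_x) ≈ 130.74°.

≈ (64.1°N, 130.7°E)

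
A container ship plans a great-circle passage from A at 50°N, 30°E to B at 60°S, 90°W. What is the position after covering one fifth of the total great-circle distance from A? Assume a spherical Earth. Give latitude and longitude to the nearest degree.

≈ 28°N, 5°E

The haversine formula gives a central angle δ ≈ 2.539 rad (145.5°) between the endpoints.
Interpolate at f = 1/5 with slerp weights a = sin((1−f)δ)/sin δ ≈ 1.581, b = sin(fδ)/sin δ ≈ 0.859.
p = a·p₁ + b·p₂ ≈ (0.880, 0.079, 0.468); φ = arcsin(p_z) ≈ 27.89°, λ = atan2(p_y, p_x) ≈ 5.12°.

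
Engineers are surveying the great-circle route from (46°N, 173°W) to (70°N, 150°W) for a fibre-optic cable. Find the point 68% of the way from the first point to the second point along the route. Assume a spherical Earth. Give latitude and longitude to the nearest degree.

Convert each endpoint to a unit vector on the sphere (x = cos φ cos λ, y = cos φ sin λ, z = sin φ).
The central angle between the endpoints is δ = arccos(p₁·p₂) ≈ 0.463 rad (26.5°).
Interpolate at f = 0.68 with slerp weights a = sin((1−f)δ)/sin δ ≈ 0.331, b = sin(fδ)/sin δ ≈ 0.693.
p = a·p₁ + b·p₂ ≈ (-0.433, -0.147, 0.889); φ = arcsin(p_z) ≈ 62.78°, λ = atan2(p_y, p_x) ≈ -161.31°.

≈ (63°N, 161°W)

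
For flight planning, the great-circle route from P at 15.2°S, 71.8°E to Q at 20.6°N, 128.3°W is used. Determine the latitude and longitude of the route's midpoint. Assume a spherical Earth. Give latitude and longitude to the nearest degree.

Convert each endpoint to a unit vector on the sphere (x = cos φ cos λ, y = cos φ sin λ, z = sin φ).
The central angle between the endpoints is δ = arccos(p₁·p₂) ≈ 2.795 rad (160.1°).
Interpolate at f = 1/2 with slerp weights a = sin((1−f)δ)/sin δ ≈ 2.900, b = sin(fδ)/sin δ ≈ 2.900.
p = a·p₁ + b·p₂ ≈ (-0.808, 0.528, 0.260); φ = arcsin(p_z) ≈ 15.07°, λ = atan2(p_y, p_x) ≈ 146.84°.

≈ 15°N, 147°E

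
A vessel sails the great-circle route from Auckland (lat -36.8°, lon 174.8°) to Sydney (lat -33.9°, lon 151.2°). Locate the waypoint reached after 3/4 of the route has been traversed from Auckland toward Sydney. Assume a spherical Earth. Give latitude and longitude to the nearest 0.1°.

≈ lat -35.1°, lon 156.9°

Write both endpoints as unit vectors p₁, p₂ with components (cos φ cos λ, cos φ sin λ, sin φ).
The central angle between the endpoints is δ = arccos(p₁·p₂) ≈ 0.339 rad (19.4°).
Interpolate at f = 3/4 with slerp weights a = sin((1−f)δ)/sin δ ≈ 0.255, b = sin(fδ)/sin δ ≈ 0.756.
p = a·p₁ + b·p₂ ≈ (-0.753, 0.321, -0.574); φ = arcsin(p_z) ≈ -35.05°, λ = atan2(p_y, p_x) ≈ 156.92°.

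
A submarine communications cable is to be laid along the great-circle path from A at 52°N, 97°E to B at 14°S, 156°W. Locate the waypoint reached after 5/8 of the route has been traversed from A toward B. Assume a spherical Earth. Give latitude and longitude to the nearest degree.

Convert each endpoint to a unit vector on the sphere (x = cos φ cos λ, y = cos φ sin λ, z = sin φ).
The central angle between the endpoints is δ = arccos(p₁·p₂) ≈ 1.945 rad (111.4°).
Interpolate at f = 5/8 with slerp weights a = sin((1−f)δ)/sin δ ≈ 0.716, b = sin(fδ)/sin δ ≈ 1.007.
p = a·p₁ + b·p₂ ≈ (-0.946, 0.040, 0.320); φ = arcsin(p_z) ≈ 18.69°, λ = atan2(p_y, p_x) ≈ 177.58°.

≈ 19°N, 178°E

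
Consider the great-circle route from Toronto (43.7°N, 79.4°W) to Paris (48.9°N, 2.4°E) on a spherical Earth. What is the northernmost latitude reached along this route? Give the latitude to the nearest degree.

The great circle lies in the plane with unit normal n̂ = (p₁ × p₂)/|p₁ × p₂|.
Here n̂_z ≈ +0.582; the vertex latitude is φ_max = arccos|n̂_z| ≈ 54.4°.
Check via Clairaut: cos φ_max = |cos φ₁| · sin C = cos(43.7°)·sin(53.6°) ≈ 0.582, again giving ≈ 54.4°.

≈ 54°N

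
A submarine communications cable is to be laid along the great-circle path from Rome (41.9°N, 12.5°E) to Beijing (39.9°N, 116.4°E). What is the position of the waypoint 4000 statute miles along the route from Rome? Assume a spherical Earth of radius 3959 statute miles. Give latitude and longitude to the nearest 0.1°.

≈ 48.7°N, 99.0°E

Write both endpoints as unit vectors p₁, p₂ with components (cos φ cos λ, cos φ sin λ, sin φ).
The central angle between the endpoints is δ = arccos(p₁·p₂) ≈ 1.275 rad (73.1°). The total great-circle distance is δ·R ≈ 1.275 × 3959 ≈ 5049 mi, so the target fraction is f = 4000/5049 ≈ 0.792.
Interpolate at f ≈ 0.792 with slerp weights a = sin((1−f)δ)/sin δ ≈ 0.274, b = sin(fδ)/sin δ ≈ 0.885.
p = a·p₁ + b·p₂ ≈ (-0.103, 0.653, 0.751); φ = arcsin(p_z) ≈ 48.65°, λ = atan2(p_y, p_x) ≈ 98.98°.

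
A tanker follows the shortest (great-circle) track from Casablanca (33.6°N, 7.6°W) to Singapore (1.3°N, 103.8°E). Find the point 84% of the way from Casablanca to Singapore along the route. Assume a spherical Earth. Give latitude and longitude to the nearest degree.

≈ (11°N, 90°E)

Convert each endpoint to a unit vector on the sphere (x = cos φ cos λ, y = cos φ sin λ, z = sin φ).
The central angle between the endpoints is δ = arccos(p₁·p₂) ≈ 1.866 rad (106.9°).
Interpolate at f = 0.84 with slerp weights a = sin((1−f)δ)/sin δ ≈ 0.308, b = sin(fδ)/sin δ ≈ 1.045.
p = a·p₁ + b·p₂ ≈ (0.005, 0.981, 0.194); φ = arcsin(p_z) ≈ 11.18°, λ = atan2(p_y, p_x) ≈ 89.73°.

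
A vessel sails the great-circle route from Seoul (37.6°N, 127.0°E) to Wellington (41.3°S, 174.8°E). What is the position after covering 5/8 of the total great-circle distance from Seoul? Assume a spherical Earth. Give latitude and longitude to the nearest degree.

Convert each endpoint to a unit vector on the sphere (x = cos φ cos λ, y = cos φ sin λ, z = sin φ).
The central angle between the endpoints is δ = arccos(p₁·p₂) ≈ 1.574 rad (90.2°).
Interpolate at f = 5/8 with slerp weights a = sin((1−f)δ)/sin δ ≈ 0.556, b = sin(fδ)/sin δ ≈ 0.832.
p = a·p₁ + b·p₂ ≈ (-0.888, 0.409, -0.210); φ = arcsin(p_z) ≈ -12.12°, λ = atan2(p_y, p_x) ≈ 155.29°.

≈ (12°S, 155°E)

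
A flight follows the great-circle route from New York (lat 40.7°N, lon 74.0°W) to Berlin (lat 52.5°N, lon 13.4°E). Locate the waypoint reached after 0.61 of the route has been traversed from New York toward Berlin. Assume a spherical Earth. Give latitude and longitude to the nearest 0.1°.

Write both endpoints as unit vectors p₁, p₂ with components (cos φ cos λ, cos φ sin λ, sin φ).
The central angle between the endpoints is δ = arccos(p₁·p₂) ≈ 1.002 rad (57.4°).
Interpolate at f = 0.61 with slerp weights a = sin((1−f)δ)/sin δ ≈ 0.452, b = sin(fδ)/sin δ ≈ 0.681.
p = a·p₁ + b·p₂ ≈ (0.498, -0.233, 0.835); φ = arcsin(p_z) ≈ 56.64°, λ = atan2(p_y, p_x) ≈ -25.12°.

≈ lat 56.6°N, lon 25.1°W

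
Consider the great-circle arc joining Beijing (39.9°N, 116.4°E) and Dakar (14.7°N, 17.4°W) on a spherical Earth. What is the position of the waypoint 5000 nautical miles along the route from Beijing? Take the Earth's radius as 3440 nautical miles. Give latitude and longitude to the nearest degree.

≈ 36°N, 2°E

Convert each endpoint to a unit vector on the sphere (x = cos φ cos λ, y = cos φ sin λ, z = sin φ).
The central angle between the endpoints is δ = arccos(p₁·p₂) ≈ 1.929 rad (110.5°). The total great-circle distance is δ·R ≈ 1.929 × 3440 ≈ 6637 nmi, so the target fraction is f = 5000/6637 ≈ 0.753.
Interpolate at f ≈ 0.753 with slerp weights a = sin((1−f)δ)/sin δ ≈ 0.489, b = sin(fδ)/sin δ ≈ 1.061.
p = a·p₁ + b·p₂ ≈ (0.812, 0.029, 0.583); φ = arcsin(p_z) ≈ 35.65°, λ = atan2(p_y, p_x) ≈ 2.07°.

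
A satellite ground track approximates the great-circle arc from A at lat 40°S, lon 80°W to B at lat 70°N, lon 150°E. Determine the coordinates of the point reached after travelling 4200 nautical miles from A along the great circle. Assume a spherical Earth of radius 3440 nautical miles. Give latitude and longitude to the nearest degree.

From cos δ = sin φ₁ sin φ₂ + cos φ₁ cos φ₂ cos Δλ, the central angle is δ ≈ 2.453 rad (140.6°). The total great-circle distance is δ·R ≈ 2.453 × 3440 ≈ 8440 nmi, so the target fraction is f = 4200/8440 ≈ 0.498.
Interpolate at f ≈ 0.498 with slerp weights a = sin((1−f)δ)/sin δ ≈ 1.485, b = sin(fδ)/sin δ ≈ 1.479.
p = a·p₁ + b·p₂ ≈ (-0.241, -0.868, 0.435); φ = arcsin(p_z) ≈ 25.80°, λ = atan2(p_y, p_x) ≈ -105.50°.

≈ lat 26°N, lon 105°W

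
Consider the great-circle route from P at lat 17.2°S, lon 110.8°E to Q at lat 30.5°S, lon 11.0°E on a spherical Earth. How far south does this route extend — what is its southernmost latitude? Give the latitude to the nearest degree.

≈ 36°S

The great circle lies in the plane with unit normal n̂ = (p₁ × p₂)/|p₁ × p₂|.
Here n̂_z ≈ -0.811; the vertex latitude is φ_max = arccos|n̂_z| ≈ 35.8°.
Check via Clairaut: cos φ_max = |cos φ₁| · sin C = cos(17.2°)·sin(121.9°) ≈ 0.811, again giving ≈ 35.8°.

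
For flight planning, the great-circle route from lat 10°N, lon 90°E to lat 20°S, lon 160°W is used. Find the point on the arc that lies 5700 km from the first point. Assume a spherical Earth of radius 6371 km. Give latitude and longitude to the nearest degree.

Convert each endpoint to a unit vector on the sphere (x = cos φ cos λ, y = cos φ sin λ, z = sin φ).
The central angle between the endpoints is δ = arccos(p₁·p₂) ≈ 1.956 rad (112.1°). The total great-circle distance is δ·R ≈ 1.956 × 6371 ≈ 12463 km, so the target fraction is f = 5700/12463 ≈ 0.457.
Interpolate at f ≈ 0.457 with slerp weights a = sin((1−f)δ)/sin δ ≈ 0.942, b = sin(fδ)/sin δ ≈ 0.842.
p = a·p₁ + b·p₂ ≈ (-0.743, 0.657, -0.124); φ = arcsin(p_z) ≈ -7.14°, λ = atan2(p_y, p_x) ≈ 138.51°.

≈ lat 7°S, lon 139°E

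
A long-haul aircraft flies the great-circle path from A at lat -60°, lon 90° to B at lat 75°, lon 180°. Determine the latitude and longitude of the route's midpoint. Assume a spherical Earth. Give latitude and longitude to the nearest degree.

Convert each endpoint to a unit vector on the sphere (x = cos φ cos λ, y = cos φ sin λ, z = sin φ).
The central angle between the endpoints is δ = arccos(p₁·p₂) ≈ 2.562 rad (146.8°).
Interpolate at f = 1/2 with slerp weights a = sin((1−f)δ)/sin δ ≈ 1.749, b = sin(fδ)/sin δ ≈ 1.749.
p = a·p₁ + b·p₂ ≈ (-0.453, 0.874, 0.175); φ = arcsin(p_z) ≈ 10.06°, λ = atan2(p_y, p_x) ≈ 117.37°.

≈ lat 10°, lon 117°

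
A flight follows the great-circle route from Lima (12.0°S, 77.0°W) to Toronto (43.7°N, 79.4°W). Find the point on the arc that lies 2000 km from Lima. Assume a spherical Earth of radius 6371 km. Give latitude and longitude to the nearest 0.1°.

The haversine formula gives a central angle δ ≈ 0.973 rad (55.7°) between the endpoints. The total great-circle distance is δ·R ≈ 0.973 × 6371 ≈ 6198 km, so the target fraction is f = 2000/6198 ≈ 0.323.
Interpolate at f ≈ 0.323 with slerp weights a = sin((1−f)δ)/sin δ ≈ 0.741, b = sin(fδ)/sin δ ≈ 0.374.
p = a·p₁ + b·p₂ ≈ (0.213, -0.972, 0.104); φ = arcsin(p_z) ≈ 5.97°, λ = atan2(p_y, p_x) ≈ -77.65°.

≈ (6.0°N, 77.7°W)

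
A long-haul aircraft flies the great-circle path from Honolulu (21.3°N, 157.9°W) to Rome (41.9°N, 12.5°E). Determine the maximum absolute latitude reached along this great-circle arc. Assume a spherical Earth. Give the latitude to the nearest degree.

≈ 83°N

The great circle lies in the plane with unit normal n̂ = (p₁ × p₂)/|p₁ × p₂|.
Here n̂_z ≈ +0.129; the vertex latitude is φ_max = arccos|n̂_z| ≈ 82.6°.
Check via Clairaut: cos φ_max = |cos φ₁| · sin C = cos(21.3°)·sin(8.0°) ≈ 0.129, again giving ≈ 82.6°.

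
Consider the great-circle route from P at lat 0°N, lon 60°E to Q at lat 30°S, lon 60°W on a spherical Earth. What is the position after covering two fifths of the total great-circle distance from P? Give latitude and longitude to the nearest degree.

≈ lat 24°S, lon 19°E

Convert each endpoint to a unit vector on the sphere (x = cos φ cos λ, y = cos φ sin λ, z = sin φ).
The central angle between the endpoints is δ = arccos(p₁·p₂) ≈ 2.019 rad (115.7°).
Interpolate at f = 2/5 with slerp weights a = sin((1−f)δ)/sin δ ≈ 1.038, b = sin(fδ)/sin δ ≈ 0.802.
p = a·p₁ + b·p₂ ≈ (0.866, 0.298, -0.401); φ = arcsin(p_z) ≈ -23.63°, λ = atan2(p_y, p_x) ≈ 18.99°.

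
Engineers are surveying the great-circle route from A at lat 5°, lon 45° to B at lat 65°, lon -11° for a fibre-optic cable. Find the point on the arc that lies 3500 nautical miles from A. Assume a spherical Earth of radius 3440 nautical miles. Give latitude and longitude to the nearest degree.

From cos δ = sin φ₁ sin φ₂ + cos φ₁ cos φ₂ cos Δλ, the central angle is δ ≈ 1.251 rad (71.7°). The total great-circle distance is δ·R ≈ 1.251 × 3440 ≈ 4303 nmi, so the target fraction is f = 3500/4303 ≈ 0.813.
Interpolate at f ≈ 0.813 with slerp weights a = sin((1−f)δ)/sin δ ≈ 0.244, b = sin(fδ)/sin δ ≈ 0.896.
p = a·p₁ + b·p₂ ≈ (0.544, 0.099, 0.833); φ = arcsin(p_z) ≈ 56.46°, λ = atan2(p_y, p_x) ≈ 10.37°.

≈ lat 56°, lon 10°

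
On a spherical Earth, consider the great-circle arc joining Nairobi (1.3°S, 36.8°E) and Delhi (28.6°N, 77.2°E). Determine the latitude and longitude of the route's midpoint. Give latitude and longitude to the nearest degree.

≈ 15°N, 56°E

From cos δ = sin φ₁ sin φ₂ + cos φ₁ cos φ₂ cos Δλ, the central angle is δ ≈ 0.853 rad (48.9°).
Interpolate at f = 1/2 with slerp weights a = sin((1−f)δ)/sin δ ≈ 0.549, b = sin(fδ)/sin δ ≈ 0.549.
p = a·p₁ + b·p₂ ≈ (0.546, 0.799, 0.250); φ = arcsin(p_z) ≈ 14.50°, λ = atan2(p_y, p_x) ≈ 55.63°.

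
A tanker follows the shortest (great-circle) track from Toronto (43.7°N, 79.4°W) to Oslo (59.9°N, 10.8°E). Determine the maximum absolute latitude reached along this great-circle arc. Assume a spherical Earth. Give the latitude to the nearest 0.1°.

The great circle lies in the plane with unit normal n̂ = (p₁ × p₂)/|p₁ × p₂|.
Here n̂_z ≈ +0.452; the vertex latitude is φ_max = arccos|n̂_z| ≈ 63.1°.
Check via Clairaut: cos φ_max = |cos φ₁| · sin C = cos(43.7°)·sin(38.7°) ≈ 0.452, again giving ≈ 63.1°.

≈ 63.1°N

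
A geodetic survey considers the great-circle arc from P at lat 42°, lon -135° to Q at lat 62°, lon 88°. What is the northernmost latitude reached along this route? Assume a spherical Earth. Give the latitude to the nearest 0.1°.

≈ 75.4°

The great circle lies in the plane with unit normal n̂ = (p₁ × p₂)/|p₁ × p₂|.
Here n̂_z ≈ -0.253; the vertex latitude is φ_max = arccos|n̂_z| ≈ 75.4°.
Check via Clairaut: cos φ_max = |cos φ₁| · sin C = cos(42.0°)·sin(19.9°) ≈ 0.253, again giving ≈ 75.4°.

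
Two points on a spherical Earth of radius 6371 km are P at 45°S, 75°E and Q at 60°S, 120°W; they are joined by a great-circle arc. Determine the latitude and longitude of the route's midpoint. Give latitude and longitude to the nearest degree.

The haversine formula gives a central angle δ ≈ 1.297 rad (74.3°) between the endpoints.
Interpolate at f = 1/2 with slerp weights a = sin((1−f)δ)/sin δ ≈ 0.627, b = sin(fδ)/sin δ ≈ 0.627.
p = a·p₁ + b·p₂ ≈ (-0.042, 0.157, -0.987); φ = arcsin(p_z) ≈ -80.66°, λ = atan2(p_y, p_x) ≈ 105.00°.

≈ 81°S, 105°E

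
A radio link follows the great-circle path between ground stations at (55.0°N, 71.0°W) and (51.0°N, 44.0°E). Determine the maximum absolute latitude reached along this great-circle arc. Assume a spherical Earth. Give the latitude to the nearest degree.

The great circle lies in the plane with unit normal n̂ = (p₁ × p₂)/|p₁ × p₂|.
Here n̂_z ≈ +0.374; the vertex latitude is φ_max = arccos|n̂_z| ≈ 68.0°.
Check via Clairaut: cos φ_max = |cos φ₁| · sin C = cos(55.0°)·sin(40.7°) ≈ 0.374, again giving ≈ 68.0°.

≈ 68°N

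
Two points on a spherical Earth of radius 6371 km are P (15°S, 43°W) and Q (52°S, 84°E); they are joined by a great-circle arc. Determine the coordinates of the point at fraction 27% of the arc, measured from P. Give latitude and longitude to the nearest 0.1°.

≈ (37.4°S, 26.7°W)

Write both endpoints as unit vectors p₁, p₂ with components (cos φ cos λ, cos φ sin λ, sin φ).
The central angle between the endpoints is δ = arccos(p₁·p₂) ≈ 1.725 rad (98.9°).
Interpolate at f = 0.27 with slerp weights a = sin((1−f)δ)/sin δ ≈ 0.963, b = sin(fδ)/sin δ ≈ 0.455.
p = a·p₁ + b·p₂ ≈ (0.710, -0.356, -0.608); φ = arcsin(p_z) ≈ -37.41°, λ = atan2(p_y, p_x) ≈ -26.66°.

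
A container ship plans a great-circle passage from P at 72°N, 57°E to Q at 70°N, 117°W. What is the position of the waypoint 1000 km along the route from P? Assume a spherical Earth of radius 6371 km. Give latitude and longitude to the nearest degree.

Write both endpoints as unit vectors p₁, p₂ with components (cos φ cos λ, cos φ sin λ, sin φ).
The central angle between the endpoints is δ = arccos(p₁·p₂) ≈ 0.662 rad (37.9°). The total great-circle distance is δ·R ≈ 0.662 × 6371 ≈ 4219 km, so the target fraction is f = 1000/4219 ≈ 0.237.
Interpolate at f ≈ 0.237 with slerp weights a = sin((1−f)δ)/sin δ ≈ 0.787, b = sin(fδ)/sin δ ≈ 0.254.
p = a·p₁ + b·p₂ ≈ (0.093, 0.127, 0.988); φ = arcsin(p_z) ≈ 80.96°, λ = atan2(p_y, p_x) ≈ 53.68°.

≈ 81°N, 54°E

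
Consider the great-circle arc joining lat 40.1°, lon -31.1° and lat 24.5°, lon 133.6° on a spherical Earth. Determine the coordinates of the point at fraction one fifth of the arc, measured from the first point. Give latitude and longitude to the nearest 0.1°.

The haversine formula gives a central angle δ ≈ 1.987 rad (113.8°) between the endpoints.
Interpolate at f = 1/5 with slerp weights a = sin((1−f)δ)/sin δ ≈ 1.093, b = sin(fδ)/sin δ ≈ 0.423.
p = a·p₁ + b·p₂ ≈ (0.450, -0.153, 0.880); φ = arcsin(p_z) ≈ 61.59°, λ = atan2(p_y, p_x) ≈ -18.77°.

≈ lat 61.6°, lon -18.8°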